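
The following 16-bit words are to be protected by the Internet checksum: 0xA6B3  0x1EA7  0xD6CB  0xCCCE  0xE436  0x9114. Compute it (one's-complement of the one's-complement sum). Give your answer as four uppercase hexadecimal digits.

21BF

One's-complement addition (fold any carry out of bit 15 back into bit 0):
  0xA6B3 + 0x1EA7 = 0x0C55A
  0xC55A + 0xD6CB = 0x19C25 → wrap carry → 0x9C26
  0x9C26 + 0xCCCE = 0x168F4 → wrap carry → 0x68F5
  0x68F5 + 0xE436 = 0x14D2B → wrap carry → 0x4D2C
  0x4D2C + 0x9114 = 0x0DE40
One's-complement sum = 0xDE40.
Checksum = ~0xDE40 & 0xFFFF = 0x21BF.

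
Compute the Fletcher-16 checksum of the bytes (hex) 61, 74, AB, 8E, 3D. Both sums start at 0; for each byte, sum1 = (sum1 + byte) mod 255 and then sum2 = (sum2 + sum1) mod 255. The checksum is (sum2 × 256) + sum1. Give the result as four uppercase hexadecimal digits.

Running sums (mod 255):
  after byte 0 (61): sum1=97, sum2=97
  after byte 1 (74): sum1=213, sum2=55
  after byte 2 (AB): sum1=129, sum2=184
  after byte 3 (8E): sum1=16, sum2=200
  after byte 4 (3D): sum1=77, sum2=22
Checksum = sum2·256 + sum1 = 22·256 + 77 = 5709 = 0x164D.

164D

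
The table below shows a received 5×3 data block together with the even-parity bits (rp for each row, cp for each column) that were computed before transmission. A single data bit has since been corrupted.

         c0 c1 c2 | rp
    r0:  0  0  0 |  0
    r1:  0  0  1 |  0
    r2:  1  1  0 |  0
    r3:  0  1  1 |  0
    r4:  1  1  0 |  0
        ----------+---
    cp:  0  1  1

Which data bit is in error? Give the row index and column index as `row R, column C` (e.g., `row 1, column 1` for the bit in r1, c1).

row 1, column 2

Recompute each row's even parity and compare to rp:
  r0: data parity 0, sent rp 0 → ok
  r1: data parity 1, sent rp 0 → mismatch
  r2: data parity 0, sent rp 0 → ok
  r3: data parity 0, sent rp 0 → ok
  r4: data parity 0, sent rp 0 → ok
Recompute each column's even parity and compare to cp:
  c0: data parity 0, sent cp 0 → ok
  c1: data parity 1, sent cp 1 → ok
  c2: data parity 0, sent cp 1 → mismatch
Exactly one row (r1) and one column (c2) fail → the flipped bit is at their intersection.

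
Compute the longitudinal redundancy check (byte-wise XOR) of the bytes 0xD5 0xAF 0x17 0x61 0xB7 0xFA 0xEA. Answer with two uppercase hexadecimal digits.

XOR the bytes together:
  start with 0xD5
  0xD5 ⊕ 0xAF = 0x7A
  0x7A ⊕ 0x17 = 0x6D
  0x6D ⊕ 0x61 = 0x0C
  0x0C ⊕ 0xB7 = 0xBB
  0xBB ⊕ 0xFA = 0x41
  0x41 ⊕ 0xEA = 0xAB

AB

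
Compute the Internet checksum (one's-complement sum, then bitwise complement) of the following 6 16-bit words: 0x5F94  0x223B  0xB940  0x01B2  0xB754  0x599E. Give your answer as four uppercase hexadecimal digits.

One's-complement addition (fold any carry out of bit 15 back into bit 0):
  0x5F94 + 0x223B = 0x081CF
  0x81CF + 0xB940 = 0x13B0F → wrap carry → 0x3B10
  0x3B10 + 0x01B2 = 0x03CC2
  0x3CC2 + 0xB754 = 0x0F416
  0xF416 + 0x599E = 0x14DB4 → wrap carry → 0x4DB5
One's-complement sum = 0x4DB5.
Checksum = ~0x4DB5 & 0xFFFF = 0xB24A.

B24A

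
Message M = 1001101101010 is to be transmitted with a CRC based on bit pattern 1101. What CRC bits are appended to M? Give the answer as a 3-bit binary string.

Append 3 zeros: 1001101101010000. Divide by 1101 (XOR where the leading bit is 1):
  pos 0: 1001 XOR 1101 = 0100
  pos 1: 1001 XOR 1101 = 0100
  pos 2: 1000 XOR 1101 = 0101
  pos 3: 1011 XOR 1101 = 0110
  pos 4: 1101 XOR 1101 = 0000
  pos 9: 1010 XOR 1101 = 0111
  pos 10: 1110 XOR 1101 = 0011
  pos 12: 1100 XOR 1101 = 0001
Remainder (last 3 bits) = 001. This is the CRC / FCS.

001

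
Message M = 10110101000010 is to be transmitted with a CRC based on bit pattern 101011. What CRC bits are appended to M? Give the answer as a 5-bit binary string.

Append 5 zeros: 1011010100001000000. Divide by 101011 (XOR where the leading bit is 1):
  pos 0: 101101 XOR 101011 = 000110
  pos 3: 110010 XOR 101011 = 011001
  pos 4: 110010 XOR 101011 = 011001
  pos 5: 110010 XOR 101011 = 011001
  pos 6: 110010 XOR 101011 = 011001
  pos 7: 110011 XOR 101011 = 011000
  pos 8: 110000 XOR 101011 = 011011
  pos 9: 110110 XOR 101011 = 011101
  pos 10: 111010 XOR 101011 = 010001
  pos 11: 100010 XOR 101011 = 001001
  pos 13: 100100 XOR 101011 = 001111
Remainder (last 5 bits) = 01111. This is the CRC / FCS.

01111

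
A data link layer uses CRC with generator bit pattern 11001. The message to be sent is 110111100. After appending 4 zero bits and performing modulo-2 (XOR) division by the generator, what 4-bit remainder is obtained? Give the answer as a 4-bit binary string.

1101

Append 4 zeros: 1101111000000. Divide by 11001 (XOR where the leading bit is 1):
  pos 0: 11011 XOR 11001 = 00010
  pos 3: 10110 XOR 11001 = 01111
  pos 4: 11110 XOR 11001 = 00111
  pos 6: 11100 XOR 11001 = 00101
  pos 8: 10100 XOR 11001 = 01101
Remainder (last 4 bits) = 1101. This is the CRC / FCS.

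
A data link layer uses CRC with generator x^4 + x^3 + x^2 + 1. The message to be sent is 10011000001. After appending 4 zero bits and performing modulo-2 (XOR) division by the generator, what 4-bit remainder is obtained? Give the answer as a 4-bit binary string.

Append 4 zeros: 100110000010000. Divide by 11101 (XOR where the leading bit is 1):
  pos 0: 10011 XOR 11101 = 01110
  pos 1: 11100 XOR 11101 = 00001
  pos 5: 10000 XOR 11101 = 01101
  pos 6: 11011 XOR 11101 = 00110
  pos 8: 11000 XOR 11101 = 00101
  pos 10: 10100 XOR 11101 = 01001
Remainder (last 4 bits) = 1001. This is the CRC / FCS.

1001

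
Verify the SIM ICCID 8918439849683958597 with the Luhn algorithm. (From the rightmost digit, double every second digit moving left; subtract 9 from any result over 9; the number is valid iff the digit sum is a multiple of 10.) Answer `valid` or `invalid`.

invalid

From the right, keep odd positions and double even positions (subtract 9 from any doubled value over 9):
  doubled (positions 2,4,...): 9 7 9 7 9 7 6 7 9 → sum 70
  kept (positions 1,3,...): 7 5 5 3 6 4 9 4 1 8 → sum 52
Total = 122.
122 mod 10 = 2, so the number is invalid.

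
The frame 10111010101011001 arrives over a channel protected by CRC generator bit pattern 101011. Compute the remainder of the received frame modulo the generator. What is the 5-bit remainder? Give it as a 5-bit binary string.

Modulo-2 division of 10111010101011001 by 101011:
  pos 0: 101110 XOR 101011 = 000101
  pos 3: 101101 XOR 101011 = 000110
  pos 6: 110010 XOR 101011 = 011001
  pos 7: 110011 XOR 101011 = 011000
  pos 8: 110001 XOR 101011 = 011010
  pos 9: 110100 XOR 101011 = 011111
  pos 10: 111110 XOR 101011 = 010101
  pos 11: 101011 XOR 101011 = 000000
Remainder = 00000 (zero — the frame passes the CRC check).

00000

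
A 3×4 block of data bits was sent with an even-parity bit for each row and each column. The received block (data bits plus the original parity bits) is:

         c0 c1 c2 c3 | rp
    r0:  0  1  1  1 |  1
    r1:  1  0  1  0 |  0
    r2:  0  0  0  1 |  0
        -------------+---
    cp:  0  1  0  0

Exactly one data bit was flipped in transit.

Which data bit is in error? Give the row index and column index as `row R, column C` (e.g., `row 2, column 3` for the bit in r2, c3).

row 2, column 0

Recompute each row's even parity and compare to rp:
  r0: data parity 1, sent rp 1 → ok
  r1: data parity 0, sent rp 0 → ok
  r2: data parity 1, sent rp 0 → mismatch
Recompute each column's even parity and compare to cp:
  c0: data parity 1, sent cp 0 → mismatch
  c1: data parity 1, sent cp 1 → ok
  c2: data parity 0, sent cp 0 → ok
  c3: data parity 0, sent cp 0 → ok
Exactly one row (r2) and one column (c0) fail → the flipped bit is at their intersection.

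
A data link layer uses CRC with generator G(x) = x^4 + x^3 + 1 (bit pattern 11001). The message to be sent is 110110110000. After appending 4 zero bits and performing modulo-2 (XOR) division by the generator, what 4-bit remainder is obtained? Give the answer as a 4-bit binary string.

Append 4 zeros: 1101101100000000. Divide by 11001 (XOR where the leading bit is 1):
  pos 0: 11011 XOR 11001 = 00010
  pos 3: 10011 XOR 11001 = 01010
  pos 4: 10100 XOR 11001 = 01101
  pos 5: 11010 XOR 11001 = 00011
  pos 8: 11000 XOR 11001 = 00001
Remainder (last 4 bits) = 1000. This is the CRC / FCS.

1000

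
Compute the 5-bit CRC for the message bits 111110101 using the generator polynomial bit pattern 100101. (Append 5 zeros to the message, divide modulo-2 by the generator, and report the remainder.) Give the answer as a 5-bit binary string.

01111

Append 5 zeros: 11111010100000. Divide by 100101 (XOR where the leading bit is 1):
  pos 0: 111110 XOR 100101 = 011011
  pos 1: 110111 XOR 100101 = 010010
  pos 2: 100100 XOR 100101 = 000001
  pos 7: 110000 XOR 100101 = 010101
  pos 8: 101010 XOR 100101 = 001111
Remainder (last 5 bits) = 01111. This is the CRC / FCS.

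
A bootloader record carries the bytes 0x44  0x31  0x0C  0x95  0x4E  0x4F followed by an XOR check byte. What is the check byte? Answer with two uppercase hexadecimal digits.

ED

XOR the bytes together:
  start with 0x44
  0x44 ⊕ 0x31 = 0x75
  0x75 ⊕ 0x0C = 0x79
  0x79 ⊕ 0x95 = 0xEC
  0xEC ⊕ 0x4E = 0xA2
  0xA2 ⊕ 0x4F = 0xED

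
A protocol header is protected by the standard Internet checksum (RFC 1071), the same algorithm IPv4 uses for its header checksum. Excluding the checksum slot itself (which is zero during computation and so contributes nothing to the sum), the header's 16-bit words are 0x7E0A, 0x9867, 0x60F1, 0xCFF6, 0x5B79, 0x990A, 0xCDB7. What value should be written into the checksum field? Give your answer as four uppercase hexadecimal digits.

One's-complement addition (fold any carry out of bit 15 back into bit 0):
  0x7E0A + 0x9867 = 0x11671 → wrap carry → 0x1672
  0x1672 + 0x60F1 = 0x07763
  0x7763 + 0xCFF6 = 0x14759 → wrap carry → 0x475A
  0x475A + 0x5B79 = 0x0A2D3
  0xA2D3 + 0x990A = 0x13BDD → wrap carry → 0x3BDE
  0x3BDE + 0xCDB7 = 0x10995 → wrap carry → 0x0996
One's-complement sum = 0x0996.
Checksum = ~0x0996 & 0xFFFF = 0xF669.

F669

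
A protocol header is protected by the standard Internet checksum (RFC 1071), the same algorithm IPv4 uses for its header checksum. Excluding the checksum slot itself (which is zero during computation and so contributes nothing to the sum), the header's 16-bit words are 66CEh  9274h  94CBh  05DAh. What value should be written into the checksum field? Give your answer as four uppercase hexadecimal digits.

One's-complement addition (fold any carry out of bit 15 back into bit 0):
  0x66CE + 0x9274 = 0x0F942
  0xF942 + 0x94CB = 0x18E0D → wrap carry → 0x8E0E
  0x8E0E + 0x05DA = 0x093E8
One's-complement sum = 0x93E8.
Checksum = ~0x93E8 & 0xFFFF = 0x6C17.

6C17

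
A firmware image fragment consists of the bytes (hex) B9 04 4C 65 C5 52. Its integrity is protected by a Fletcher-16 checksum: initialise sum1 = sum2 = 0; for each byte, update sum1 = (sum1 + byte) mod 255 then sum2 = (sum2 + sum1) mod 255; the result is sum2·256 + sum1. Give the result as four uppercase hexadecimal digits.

AD87

Running sums (mod 255):
  after byte 0 (B9): sum1=185, sum2=185
  after byte 1 (04): sum1=189, sum2=119
  after byte 2 (4C): sum1=10, sum2=129
  after byte 3 (65): sum1=111, sum2=240
  after byte 4 (C5): sum1=53, sum2=38
  after byte 5 (52): sum1=135, sum2=173
Checksum = sum2·256 + sum1 = 173·256 + 135 = 44423 = 0xAD87.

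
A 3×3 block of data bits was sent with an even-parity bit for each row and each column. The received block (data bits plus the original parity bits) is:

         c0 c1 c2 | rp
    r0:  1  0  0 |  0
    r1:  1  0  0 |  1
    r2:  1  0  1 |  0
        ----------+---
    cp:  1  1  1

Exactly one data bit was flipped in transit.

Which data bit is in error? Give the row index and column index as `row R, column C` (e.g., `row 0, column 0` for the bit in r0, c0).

row 0, column 1

Recompute each row's even parity and compare to rp:
  r0: data parity 1, sent rp 0 → mismatch
  r1: data parity 1, sent rp 1 → ok
  r2: data parity 0, sent rp 0 → ok
Recompute each column's even parity and compare to cp:
  c0: data parity 1, sent cp 1 → ok
  c1: data parity 0, sent cp 1 → mismatch
  c2: data parity 1, sent cp 1 → ok
Exactly one row (r0) and one column (c1) fail → the flipped bit is at their intersection.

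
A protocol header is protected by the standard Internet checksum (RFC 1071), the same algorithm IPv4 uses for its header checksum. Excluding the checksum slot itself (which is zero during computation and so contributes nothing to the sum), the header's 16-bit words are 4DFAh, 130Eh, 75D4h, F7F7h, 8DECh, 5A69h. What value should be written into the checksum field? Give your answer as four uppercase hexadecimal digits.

One's-complement addition (fold any carry out of bit 15 back into bit 0):
  0x4DFA + 0x130E = 0x06108
  0x6108 + 0x75D4 = 0x0D6DC
  0xD6DC + 0xF7F7 = 0x1CED3 → wrap carry → 0xCED4
  0xCED4 + 0x8DEC = 0x15CC0 → wrap carry → 0x5CC1
  0x5CC1 + 0x5A69 = 0x0B72A
One's-complement sum = 0xB72A.
Checksum = ~0xB72A & 0xFFFF = 0x48D5.

48D5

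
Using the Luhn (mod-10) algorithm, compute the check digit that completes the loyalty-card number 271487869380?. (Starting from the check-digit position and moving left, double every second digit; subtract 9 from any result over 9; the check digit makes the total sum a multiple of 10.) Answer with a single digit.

Partial digits right→left: 0 8 3 9 6 8 7 8 4 1 7 2
Double every second digit counting from the check-digit position (so the 1st, 3rd, 5th, ... of the partial from the right).
  doubled (with −9 where >9): 0 6 3 5 8 5 → sum 27
  kept as-is: 8 9 8 8 1 2 → sum 36
Total = 27 + 36 = 63.
Check digit = (10 − (63 mod 10)) mod 10 = 7.

7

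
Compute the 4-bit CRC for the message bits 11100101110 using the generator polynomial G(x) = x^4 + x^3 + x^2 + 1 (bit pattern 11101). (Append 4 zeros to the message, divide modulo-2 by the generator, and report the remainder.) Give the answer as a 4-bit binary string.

Append 4 zeros: 111001011100000. Divide by 11101 (XOR where the leading bit is 1):
  pos 0: 11100 XOR 11101 = 00001
  pos 4: 11011 XOR 11101 = 00110
  pos 6: 11010 XOR 11101 = 00111
  pos 8: 11100 XOR 11101 = 00001
Remainder (last 4 bits) = 0100. This is the CRC / FCS.

0100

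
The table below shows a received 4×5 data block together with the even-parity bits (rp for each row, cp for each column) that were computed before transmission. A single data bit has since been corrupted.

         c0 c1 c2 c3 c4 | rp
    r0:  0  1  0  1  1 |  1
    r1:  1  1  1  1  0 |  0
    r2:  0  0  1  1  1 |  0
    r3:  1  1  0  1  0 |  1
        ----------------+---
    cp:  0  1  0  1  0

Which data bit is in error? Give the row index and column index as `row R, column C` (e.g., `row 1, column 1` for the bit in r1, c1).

row 2, column 3

Recompute each row's even parity and compare to rp:
  r0: data parity 1, sent rp 1 → ok
  r1: data parity 0, sent rp 0 → ok
  r2: data parity 1, sent rp 0 → mismatch
  r3: data parity 1, sent rp 1 → ok
Recompute each column's even parity and compare to cp:
  c0: data parity 0, sent cp 0 → ok
  c1: data parity 1, sent cp 1 → ok
  c2: data parity 0, sent cp 0 → ok
  c3: data parity 0, sent cp 1 → mismatch
  c4: data parity 0, sent cp 0 → ok
Exactly one row (r2) and one column (c3) fail → the flipped bit is at their intersection.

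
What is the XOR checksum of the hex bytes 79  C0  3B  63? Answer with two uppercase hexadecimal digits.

XOR the bytes together:
  start with 0x79
  0x79 ⊕ 0xC0 = 0xB9
  0xB9 ⊕ 0x3B = 0x82
  0x82 ⊕ 0x63 = 0xE1

E1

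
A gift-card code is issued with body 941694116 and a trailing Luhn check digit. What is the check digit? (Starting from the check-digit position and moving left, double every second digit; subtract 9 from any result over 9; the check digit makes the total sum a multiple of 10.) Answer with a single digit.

Partial digits right→left: 6 1 1 4 9 6 1 4 9
Double every second digit counting from the check-digit position (so the 1st, 3rd, 5th, ... of the partial from the right).
  doubled (with −9 where >9): 3 2 9 2 9 → sum 25
  kept as-is: 1 4 6 4 → sum 15
Total = 25 + 15 = 40.
Check digit = (10 − (40 mod 10)) mod 10 = 0.

0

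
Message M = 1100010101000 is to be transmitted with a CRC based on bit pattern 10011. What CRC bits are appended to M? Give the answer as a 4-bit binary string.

Append 4 zeros: 11000101010000000. Divide by 10011 (XOR where the leading bit is 1):
  pos 0: 11000 XOR 10011 = 01011
  pos 1: 10111 XOR 10011 = 00100
  pos 3: 10001 XOR 10011 = 00010
  pos 6: 10010 XOR 10011 = 00001
  pos 10: 10000 XOR 10011 = 00011
Remainder (last 4 bits) = 1100. This is the CRC / FCS.

1100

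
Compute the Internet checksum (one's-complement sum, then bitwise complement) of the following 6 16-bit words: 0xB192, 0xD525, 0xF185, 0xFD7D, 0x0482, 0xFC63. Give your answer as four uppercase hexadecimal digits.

One's-complement addition (fold any carry out of bit 15 back into bit 0):
  0xB192 + 0xD525 = 0x186B7 → wrap carry → 0x86B8
  0x86B8 + 0xF185 = 0x1783D → wrap carry → 0x783E
  0x783E + 0xFD7D = 0x175BB → wrap carry → 0x75BC
  0x75BC + 0x0482 = 0x07A3E
  0x7A3E + 0xFC63 = 0x176A1 → wrap carry → 0x76A2
One's-complement sum = 0x76A2.
Checksum = ~0x76A2 & 0xFFFF = 0x895D.

895D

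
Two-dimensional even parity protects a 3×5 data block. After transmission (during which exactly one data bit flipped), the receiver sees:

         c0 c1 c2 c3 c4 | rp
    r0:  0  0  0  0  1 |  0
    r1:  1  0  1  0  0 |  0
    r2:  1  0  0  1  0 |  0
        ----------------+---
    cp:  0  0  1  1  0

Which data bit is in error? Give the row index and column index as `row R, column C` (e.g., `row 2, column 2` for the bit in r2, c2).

Recompute each row's even parity and compare to rp:
  r0: data parity 1, sent rp 0 → mismatch
  r1: data parity 0, sent rp 0 → ok
  r2: data parity 0, sent rp 0 → ok
Recompute each column's even parity and compare to cp:
  c0: data parity 0, sent cp 0 → ok
  c1: data parity 0, sent cp 0 → ok
  c2: data parity 1, sent cp 1 → ok
  c3: data parity 1, sent cp 1 → ok
  c4: data parity 1, sent cp 0 → mismatch
Exactly one row (r0) and one column (c4) fail → the flipped bit is at their intersection.

row 0, column 4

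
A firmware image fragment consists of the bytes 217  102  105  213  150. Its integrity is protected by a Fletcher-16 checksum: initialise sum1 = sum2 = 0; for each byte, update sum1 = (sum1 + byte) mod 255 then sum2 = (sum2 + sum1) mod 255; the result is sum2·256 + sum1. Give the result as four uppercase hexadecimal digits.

Running sums (mod 255):
  after byte 0 (217): sum1=217, sum2=217
  after byte 1 (102): sum1=64, sum2=26
  after byte 2 (105): sum1=169, sum2=195
  after byte 3 (213): sum1=127, sum2=67
  after byte 4 (150): sum1=22, sum2=89
Checksum = sum2·256 + sum1 = 89·256 + 22 = 22806 = 0x5916.

5916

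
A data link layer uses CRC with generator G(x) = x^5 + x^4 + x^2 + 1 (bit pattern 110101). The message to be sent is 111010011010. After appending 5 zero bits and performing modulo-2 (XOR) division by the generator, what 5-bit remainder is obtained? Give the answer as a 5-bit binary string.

Append 5 zeros: 11101001101000000. Divide by 110101 (XOR where the leading bit is 1):
  pos 0: 111010 XOR 110101 = 001111
  pos 2: 111101 XOR 110101 = 001000
  pos 4: 100010 XOR 110101 = 010111
  pos 5: 101111 XOR 110101 = 011010
  pos 6: 110100 XOR 110101 = 000001
  pos 11: 100000 XOR 110101 = 010101
Remainder (last 5 bits) = 10101. This is the CRC / FCS.

10101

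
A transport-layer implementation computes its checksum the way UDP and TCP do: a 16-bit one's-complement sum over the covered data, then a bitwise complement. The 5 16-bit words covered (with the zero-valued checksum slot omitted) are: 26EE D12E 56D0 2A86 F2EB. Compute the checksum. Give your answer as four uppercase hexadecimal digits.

93A0

One's-complement addition (fold any carry out of bit 15 back into bit 0):
  0x26EE + 0xD12E = 0x0F81C
  0xF81C + 0x56D0 = 0x14EEC → wrap carry → 0x4EED
  0x4EED + 0x2A86 = 0x07973
  0x7973 + 0xF2EB = 0x16C5E → wrap carry → 0x6C5F
One's-complement sum = 0x6C5F.
Checksum = ~0x6C5F & 0xFFFF = 0x93A0.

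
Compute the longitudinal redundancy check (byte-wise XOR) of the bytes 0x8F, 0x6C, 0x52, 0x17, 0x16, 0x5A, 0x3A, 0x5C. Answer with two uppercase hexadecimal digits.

XOR the bytes together:
  start with 0x8F
  0x8F ⊕ 0x6C = 0xE3
  0xE3 ⊕ 0x52 = 0xB1
  0xB1 ⊕ 0x17 = 0xA6
  0xA6 ⊕ 0x16 = 0xB0
  0xB0 ⊕ 0x5A = 0xEA
  0xEA ⊕ 0x3A = 0xD0
  0xD0 ⊕ 0x5C = 0x8C

8C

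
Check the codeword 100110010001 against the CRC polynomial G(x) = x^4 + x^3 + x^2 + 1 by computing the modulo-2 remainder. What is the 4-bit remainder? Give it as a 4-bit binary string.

Modulo-2 division of 100110010001 by 11101:
  pos 0: 10011 XOR 11101 = 01110
  pos 1: 11100 XOR 11101 = 00001
  pos 5: 10100 XOR 11101 = 01001
  pos 6: 10010 XOR 11101 = 01111
  pos 7: 11111 XOR 11101 = 00010
Remainder = 0010 (nonzero — an error is detected).

0010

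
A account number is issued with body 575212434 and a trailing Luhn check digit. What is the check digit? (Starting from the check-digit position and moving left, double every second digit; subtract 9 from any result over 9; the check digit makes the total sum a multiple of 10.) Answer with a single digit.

Partial digits right→left: 4 3 4 2 1 2 5 7 5
Double every second digit counting from the check-digit position (so the 1st, 3rd, 5th, ... of the partial from the right).
  doubled (with −9 where >9): 8 8 2 1 1 → sum 20
  kept as-is: 3 2 2 7 → sum 14
Total = 20 + 14 = 34.
Check digit = (10 − (34 mod 10)) mod 10 = 6.

6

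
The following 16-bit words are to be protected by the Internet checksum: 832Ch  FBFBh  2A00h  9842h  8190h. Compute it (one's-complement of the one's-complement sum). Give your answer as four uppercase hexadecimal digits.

One's-complement addition (fold any carry out of bit 15 back into bit 0):
  0x832C + 0xFBFB = 0x17F27 → wrap carry → 0x7F28
  0x7F28 + 0x2A00 = 0x0A928
  0xA928 + 0x9842 = 0x1416A → wrap carry → 0x416B
  0x416B + 0x8190 = 0x0C2FB
One's-complement sum = 0xC2FB.
Checksum = ~0xC2FB & 0xFFFF = 0x3D04.

3D04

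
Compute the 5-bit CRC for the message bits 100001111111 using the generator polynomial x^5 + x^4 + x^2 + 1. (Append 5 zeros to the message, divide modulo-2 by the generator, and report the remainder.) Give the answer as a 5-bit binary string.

00101

Append 5 zeros: 10000111111100000. Divide by 110101 (XOR where the leading bit is 1):
  pos 0: 100001 XOR 110101 = 010100
  pos 1: 101001 XOR 110101 = 011100
  pos 2: 111001 XOR 110101 = 001100
  pos 4: 110011 XOR 110101 = 000110
  pos 7: 110110 XOR 110101 = 000011
  pos 11: 110000 XOR 110101 = 000101
Remainder (last 5 bits) = 00101. This is the CRC / FCS.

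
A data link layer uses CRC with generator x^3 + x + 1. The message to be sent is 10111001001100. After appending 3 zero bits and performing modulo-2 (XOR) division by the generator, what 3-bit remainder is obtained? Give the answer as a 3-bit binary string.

Append 3 zeros: 10111001001100000. Divide by 1011 (XOR where the leading bit is 1):
  pos 0: 1011 XOR 1011 = 0000
  pos 4: 1001 XOR 1011 = 0010
  pos 6: 1000 XOR 1011 = 0011
  pos 8: 1111 XOR 1011 = 0100
  pos 9: 1000 XOR 1011 = 0011
  pos 11: 1100 XOR 1011 = 0111
  pos 12: 1110 XOR 1011 = 0101
  pos 13: 1010 XOR 1011 = 0001
Remainder (last 3 bits) = 001. This is the CRC / FCS.

001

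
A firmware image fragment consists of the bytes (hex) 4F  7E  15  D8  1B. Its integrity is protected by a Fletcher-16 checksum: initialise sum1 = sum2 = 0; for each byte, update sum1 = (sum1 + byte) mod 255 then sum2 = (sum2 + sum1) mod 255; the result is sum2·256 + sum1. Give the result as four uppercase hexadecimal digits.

92D6

Running sums (mod 255):
  after byte 0 (4F): sum1=79, sum2=79
  after byte 1 (7E): sum1=205, sum2=29
  after byte 2 (15): sum1=226, sum2=0
  after byte 3 (D8): sum1=187, sum2=187
  after byte 4 (1B): sum1=214, sum2=146
Checksum = sum2·256 + sum1 = 146·256 + 214 = 37590 = 0x92D6.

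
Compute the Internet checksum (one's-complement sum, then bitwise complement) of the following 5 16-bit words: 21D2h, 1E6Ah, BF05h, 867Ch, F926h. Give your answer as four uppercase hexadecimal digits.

811A

One's-complement addition (fold any carry out of bit 15 back into bit 0):
  0x21D2 + 0x1E6A = 0x0403C
  0x403C + 0xBF05 = 0x0FF41
  0xFF41 + 0x867C = 0x185BD → wrap carry → 0x85BE
  0x85BE + 0xF926 = 0x17EE4 → wrap carry → 0x7EE5
One's-complement sum = 0x7EE5.
Checksum = ~0x7EE5 & 0xFFFF = 0x811A.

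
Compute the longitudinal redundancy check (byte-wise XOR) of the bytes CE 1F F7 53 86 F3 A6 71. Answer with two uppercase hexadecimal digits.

D7

XOR the bytes together:
  start with 0xCE
  0xCE ⊕ 0x1F = 0xD1
  0xD1 ⊕ 0xF7 = 0x26
  0x26 ⊕ 0x53 = 0x75
  0x75 ⊕ 0x86 = 0xF3
  0xF3 ⊕ 0xF3 = 0x00
  0x00 ⊕ 0xA6 = 0xA6
  0xA6 ⊕ 0x71 = 0xD7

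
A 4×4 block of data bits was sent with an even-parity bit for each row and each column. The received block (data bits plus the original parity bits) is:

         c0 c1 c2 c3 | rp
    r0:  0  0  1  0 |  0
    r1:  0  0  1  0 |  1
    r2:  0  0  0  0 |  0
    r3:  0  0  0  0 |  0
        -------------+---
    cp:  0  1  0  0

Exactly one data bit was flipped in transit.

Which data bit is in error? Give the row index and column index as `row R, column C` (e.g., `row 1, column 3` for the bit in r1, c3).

Recompute each row's even parity and compare to rp:
  r0: data parity 1, sent rp 0 → mismatch
  r1: data parity 1, sent rp 1 → ok
  r2: data parity 0, sent rp 0 → ok
  r3: data parity 0, sent rp 0 → ok
Recompute each column's even parity and compare to cp:
  c0: data parity 0, sent cp 0 → ok
  c1: data parity 0, sent cp 1 → mismatch
  c2: data parity 0, sent cp 0 → ok
  c3: data parity 0, sent cp 0 → ok
Exactly one row (r0) and one column (c1) fail → the flipped bit is at their intersection.

row 0, column 1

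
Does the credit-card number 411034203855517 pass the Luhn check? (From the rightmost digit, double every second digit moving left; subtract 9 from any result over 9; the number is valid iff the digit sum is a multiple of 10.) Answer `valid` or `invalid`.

From the right, keep odd positions and double even positions (subtract 9 from any doubled value over 9):
  doubled (positions 2,4,...): 2 1 7 0 8 0 2 → sum 20
  kept (positions 1,3,...): 7 5 5 3 2 3 1 4 → sum 30
Total = 50.
50 mod 10 = 0, so the number is valid.

valid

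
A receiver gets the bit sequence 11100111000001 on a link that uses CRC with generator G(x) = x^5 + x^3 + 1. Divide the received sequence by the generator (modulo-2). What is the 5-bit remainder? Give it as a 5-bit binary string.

Modulo-2 division of 11100111000001 by 101001:
  pos 0: 111001 XOR 101001 = 010000
  pos 1: 100001 XOR 101001 = 001000
  pos 3: 100010 XOR 101001 = 001011
  pos 5: 101100 XOR 101001 = 000101
  pos 8: 101001 XOR 101001 = 000000
Remainder = 00000 (zero — the frame passes the CRC check).

00000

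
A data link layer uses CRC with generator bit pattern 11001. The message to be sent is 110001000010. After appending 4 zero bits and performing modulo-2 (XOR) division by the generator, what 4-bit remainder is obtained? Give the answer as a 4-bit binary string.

1100

Append 4 zeros: 1100010000100000. Divide by 11001 (XOR where the leading bit is 1):
  pos 0: 11000 XOR 11001 = 00001
  pos 4: 11000 XOR 11001 = 00001
  pos 8: 10100 XOR 11001 = 01101
  pos 9: 11010 XOR 11001 = 00011
Remainder (last 4 bits) = 1100. This is the CRC / FCS.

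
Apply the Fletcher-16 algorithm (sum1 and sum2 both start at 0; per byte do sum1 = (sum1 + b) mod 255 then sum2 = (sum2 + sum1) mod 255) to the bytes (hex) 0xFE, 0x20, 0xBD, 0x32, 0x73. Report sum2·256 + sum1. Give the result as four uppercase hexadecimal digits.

8C82

Running sums (mod 255):
  after byte 0 (0xFE): sum1=254, sum2=254
  after byte 1 (0x20): sum1=31, sum2=30
  after byte 2 (0xBD): sum1=220, sum2=250
  after byte 3 (0x32): sum1=15, sum2=10
  after byte 4 (0x73): sum1=130, sum2=140
Checksum = sum2·256 + sum1 = 140·256 + 130 = 35970 = 0x8C82.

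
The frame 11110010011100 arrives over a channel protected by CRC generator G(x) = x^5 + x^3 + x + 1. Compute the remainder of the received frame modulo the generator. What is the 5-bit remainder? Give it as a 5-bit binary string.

Modulo-2 division of 11110010011100 by 101011:
  pos 0: 111100 XOR 101011 = 010111
  pos 1: 101111 XOR 101011 = 000100
  pos 4: 100001 XOR 101011 = 001010
  pos 6: 101011 XOR 101011 = 000000
Remainder = 00000 (zero — the frame passes the CRC check).

00000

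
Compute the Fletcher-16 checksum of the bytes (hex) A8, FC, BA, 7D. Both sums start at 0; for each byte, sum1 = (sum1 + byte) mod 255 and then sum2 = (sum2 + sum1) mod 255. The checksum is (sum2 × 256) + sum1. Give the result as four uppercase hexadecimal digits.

8CDD

Running sums (mod 255):
  after byte 0 (A8): sum1=168, sum2=168
  after byte 1 (FC): sum1=165, sum2=78
  after byte 2 (BA): sum1=96, sum2=174
  after byte 3 (7D): sum1=221, sum2=140
Checksum = sum2·256 + sum1 = 140·256 + 221 = 36061 = 0x8CDD.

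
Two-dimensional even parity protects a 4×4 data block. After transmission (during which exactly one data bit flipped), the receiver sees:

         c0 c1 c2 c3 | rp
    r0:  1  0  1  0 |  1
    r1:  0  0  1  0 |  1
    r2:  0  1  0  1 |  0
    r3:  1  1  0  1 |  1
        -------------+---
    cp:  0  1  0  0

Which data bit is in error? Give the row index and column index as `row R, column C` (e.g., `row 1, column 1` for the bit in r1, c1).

Recompute each row's even parity and compare to rp:
  r0: data parity 0, sent rp 1 → mismatch
  r1: data parity 1, sent rp 1 → ok
  r2: data parity 0, sent rp 0 → ok
  r3: data parity 1, sent rp 1 → ok
Recompute each column's even parity and compare to cp:
  c0: data parity 0, sent cp 0 → ok
  c1: data parity 0, sent cp 1 → mismatch
  c2: data parity 0, sent cp 0 → ok
  c3: data parity 0, sent cp 0 → ok
Exactly one row (r0) and one column (c1) fail → the flipped bit is at their intersection.

row 0, column 1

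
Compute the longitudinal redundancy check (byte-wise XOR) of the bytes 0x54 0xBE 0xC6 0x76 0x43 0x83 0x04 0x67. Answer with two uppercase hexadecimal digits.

F9

XOR the bytes together:
  start with 0x54
  0x54 ⊕ 0xBE = 0xEA
  0xEA ⊕ 0xC6 = 0x2C
  0x2C ⊕ 0x76 = 0x5A
  0x5A ⊕ 0x43 = 0x19
  0x19 ⊕ 0x83 = 0x9A
  0x9A ⊕ 0x04 = 0x9E
  0x9E ⊕ 0x67 = 0xF9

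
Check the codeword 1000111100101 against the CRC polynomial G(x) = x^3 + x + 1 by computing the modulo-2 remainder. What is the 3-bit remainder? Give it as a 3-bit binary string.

011

Modulo-2 division of 1000111100101 by 1011:
  pos 0: 1000 XOR 1011 = 0011
  pos 2: 1111 XOR 1011 = 0100
  pos 3: 1001 XOR 1011 = 0010
  pos 5: 1010 XOR 1011 = 0001
  pos 8: 1010 XOR 1011 = 0001
Remainder = 011 (nonzero — an error is detected).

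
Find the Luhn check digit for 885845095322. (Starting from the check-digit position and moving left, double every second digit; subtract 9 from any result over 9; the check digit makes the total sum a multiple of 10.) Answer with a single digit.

Partial digits right→left: 2 2 3 5 9 0 5 4 8 5 8 8
Double every second digit counting from the check-digit position (so the 1st, 3rd, 5th, ... of the partial from the right).
  doubled (with −9 where >9): 4 6 9 1 7 7 → sum 34
  kept as-is: 2 5 0 4 5 8 → sum 24
Total = 34 + 24 = 58.
Check digit = (10 − (58 mod 10)) mod 10 = 2.

2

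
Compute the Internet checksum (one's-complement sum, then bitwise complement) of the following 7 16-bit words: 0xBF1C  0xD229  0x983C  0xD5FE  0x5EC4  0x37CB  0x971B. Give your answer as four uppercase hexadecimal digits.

D2D2

One's-complement addition (fold any carry out of bit 15 back into bit 0):
  0xBF1C + 0xD229 = 0x19145 → wrap carry → 0x9146
  0x9146 + 0x983C = 0x12982 → wrap carry → 0x2983
  0x2983 + 0xD5FE = 0x0FF81
  0xFF81 + 0x5EC4 = 0x15E45 → wrap carry → 0x5E46
  0x5E46 + 0x37CB = 0x09611
  0x9611 + 0x971B = 0x12D2C → wrap carry → 0x2D2D
One's-complement sum = 0x2D2D.
Checksum = ~0x2D2D & 0xFFFF = 0xD2D2.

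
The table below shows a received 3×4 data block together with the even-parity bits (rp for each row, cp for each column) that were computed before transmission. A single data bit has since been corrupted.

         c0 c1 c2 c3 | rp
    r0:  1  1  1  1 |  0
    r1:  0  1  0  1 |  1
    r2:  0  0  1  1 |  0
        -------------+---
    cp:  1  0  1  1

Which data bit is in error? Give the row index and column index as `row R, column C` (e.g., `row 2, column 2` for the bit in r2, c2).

Recompute each row's even parity and compare to rp:
  r0: data parity 0, sent rp 0 → ok
  r1: data parity 0, sent rp 1 → mismatch
  r2: data parity 0, sent rp 0 → ok
Recompute each column's even parity and compare to cp:
  c0: data parity 1, sent cp 1 → ok
  c1: data parity 0, sent cp 0 → ok
  c2: data parity 0, sent cp 1 → mismatch
  c3: data parity 1, sent cp 1 → ok
Exactly one row (r1) and one column (c2) fail → the flipped bit is at their intersection.

row 1, column 2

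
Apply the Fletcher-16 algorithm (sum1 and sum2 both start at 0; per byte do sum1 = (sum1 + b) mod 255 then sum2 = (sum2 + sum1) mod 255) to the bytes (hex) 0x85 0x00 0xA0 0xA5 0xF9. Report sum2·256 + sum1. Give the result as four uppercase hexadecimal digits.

C2C5

Running sums (mod 255):
  after byte 0 (0x85): sum1=133, sum2=133
  after byte 1 (0x00): sum1=133, sum2=11
  after byte 2 (0xA0): sum1=38, sum2=49
  after byte 3 (0xA5): sum1=203, sum2=252
  after byte 4 (0xF9): sum1=197, sum2=194
Checksum = sum2·256 + sum1 = 194·256 + 197 = 49861 = 0xC2C5.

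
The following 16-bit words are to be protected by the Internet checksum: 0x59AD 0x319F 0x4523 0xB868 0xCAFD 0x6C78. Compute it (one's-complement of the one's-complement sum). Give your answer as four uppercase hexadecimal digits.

One's-complement addition (fold any carry out of bit 15 back into bit 0):
  0x59AD + 0x319F = 0x08B4C
  0x8B4C + 0x4523 = 0x0D06F
  0xD06F + 0xB868 = 0x188D7 → wrap carry → 0x88D8
  0x88D8 + 0xCAFD = 0x153D5 → wrap carry → 0x53D6
  0x53D6 + 0x6C78 = 0x0C04E
One's-complement sum = 0xC04E.
Checksum = ~0xC04E & 0xFFFF = 0x3FB1.

3FB1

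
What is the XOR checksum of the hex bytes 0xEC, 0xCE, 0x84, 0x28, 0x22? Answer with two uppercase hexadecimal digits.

XOR the bytes together:
  start with 0xEC
  0xEC ⊕ 0xCE = 0x22
  0x22 ⊕ 0x84 = 0xA6
  0xA6 ⊕ 0x28 = 0x8E
  0x8E ⊕ 0x22 = 0xAC

AC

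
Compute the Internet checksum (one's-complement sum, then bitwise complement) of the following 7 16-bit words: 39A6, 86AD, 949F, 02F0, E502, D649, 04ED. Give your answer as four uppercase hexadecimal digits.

One's-complement addition (fold any carry out of bit 15 back into bit 0):
  0x39A6 + 0x86AD = 0x0C053
  0xC053 + 0x949F = 0x154F2 → wrap carry → 0x54F3
  0x54F3 + 0x02F0 = 0x057E3
  0x57E3 + 0xE502 = 0x13CE5 → wrap carry → 0x3CE6
  0x3CE6 + 0xD649 = 0x1132F → wrap carry → 0x1330
  0x1330 + 0x04ED = 0x0181D
One's-complement sum = 0x181D.
Checksum = ~0x181D & 0xFFFF = 0xE7E2.

E7E2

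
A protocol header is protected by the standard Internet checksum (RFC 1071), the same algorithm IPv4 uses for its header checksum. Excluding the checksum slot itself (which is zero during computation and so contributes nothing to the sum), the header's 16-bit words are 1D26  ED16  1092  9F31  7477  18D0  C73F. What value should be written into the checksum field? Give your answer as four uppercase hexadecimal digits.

F177

One's-complement addition (fold any carry out of bit 15 back into bit 0):
  0x1D26 + 0xED16 = 0x10A3C → wrap carry → 0x0A3D
  0x0A3D + 0x1092 = 0x01ACF
  0x1ACF + 0x9F31 = 0x0BA00
  0xBA00 + 0x7477 = 0x12E77 → wrap carry → 0x2E78
  0x2E78 + 0x18D0 = 0x04748
  0x4748 + 0xC73F = 0x10E87 → wrap carry → 0x0E88
One's-complement sum = 0x0E88.
Checksum = ~0x0E88 & 0xFFFF = 0xF177.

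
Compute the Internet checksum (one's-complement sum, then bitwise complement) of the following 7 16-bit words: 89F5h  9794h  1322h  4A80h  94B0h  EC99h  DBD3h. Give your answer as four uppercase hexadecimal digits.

One's-complement addition (fold any carry out of bit 15 back into bit 0):
  0x89F5 + 0x9794 = 0x12189 → wrap carry → 0x218A
  0x218A + 0x1322 = 0x034AC
  0x34AC + 0x4A80 = 0x07F2C
  0x7F2C + 0x94B0 = 0x113DC → wrap carry → 0x13DD
  0x13DD + 0xEC99 = 0x10076 → wrap carry → 0x0077
  0x0077 + 0xDBD3 = 0x0DC4A
One's-complement sum = 0xDC4A.
Checksum = ~0xDC4A & 0xFFFF = 0x23B5.

23B5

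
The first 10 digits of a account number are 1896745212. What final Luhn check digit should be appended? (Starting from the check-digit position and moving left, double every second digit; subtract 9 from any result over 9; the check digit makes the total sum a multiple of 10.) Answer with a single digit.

1

Partial digits right→left: 2 1 2 5 4 7 6 9 8 1
Double every second digit counting from the check-digit position (so the 1st, 3rd, 5th, ... of the partial from the right).
  doubled (with −9 where >9): 4 4 8 3 7 → sum 26
  kept as-is: 1 5 7 9 1 → sum 23
Total = 26 + 23 = 49.
Check digit = (10 − (49 mod 10)) mod 10 = 1.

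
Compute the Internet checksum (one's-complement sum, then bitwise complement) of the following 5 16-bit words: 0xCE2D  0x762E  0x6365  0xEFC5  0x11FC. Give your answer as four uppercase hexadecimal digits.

One's-complement addition (fold any carry out of bit 15 back into bit 0):
  0xCE2D + 0x762E = 0x1445B → wrap carry → 0x445C
  0x445C + 0x6365 = 0x0A7C1
  0xA7C1 + 0xEFC5 = 0x19786 → wrap carry → 0x9787
  0x9787 + 0x11FC = 0x0A983
One's-complement sum = 0xA983.
Checksum = ~0xA983 & 0xFFFF = 0x567C.

567C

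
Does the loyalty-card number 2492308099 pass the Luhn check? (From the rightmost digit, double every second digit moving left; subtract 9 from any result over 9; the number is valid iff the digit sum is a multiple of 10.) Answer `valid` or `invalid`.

From the right, keep odd positions and double even positions (subtract 9 from any doubled value over 9):
  doubled (positions 2,4,...): 9 7 6 9 4 → sum 35
  kept (positions 1,3,...): 9 0 0 2 4 → sum 15
Total = 50.
50 mod 10 = 0, so the number is valid.

valid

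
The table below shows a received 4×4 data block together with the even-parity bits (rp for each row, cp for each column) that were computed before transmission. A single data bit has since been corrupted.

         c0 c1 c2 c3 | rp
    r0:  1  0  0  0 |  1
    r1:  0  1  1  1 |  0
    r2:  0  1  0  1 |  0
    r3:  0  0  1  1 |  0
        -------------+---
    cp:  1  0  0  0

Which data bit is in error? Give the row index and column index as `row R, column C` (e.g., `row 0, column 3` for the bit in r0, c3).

row 1, column 3

Recompute each row's even parity and compare to rp:
  r0: data parity 1, sent rp 1 → ok
  r1: data parity 1, sent rp 0 → mismatch
  r2: data parity 0, sent rp 0 → ok
  r3: data parity 0, sent rp 0 → ok
Recompute each column's even parity and compare to cp:
  c0: data parity 1, sent cp 1 → ok
  c1: data parity 0, sent cp 0 → ok
  c2: data parity 0, sent cp 0 → ok
  c3: data parity 1, sent cp 0 → mismatch
Exactly one row (r1) and one column (c3) fail → the flipped bit is at their intersection.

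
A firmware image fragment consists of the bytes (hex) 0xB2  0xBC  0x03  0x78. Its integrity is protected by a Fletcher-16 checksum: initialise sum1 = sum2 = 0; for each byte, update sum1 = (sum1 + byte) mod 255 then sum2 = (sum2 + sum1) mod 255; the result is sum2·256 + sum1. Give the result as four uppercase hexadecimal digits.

Running sums (mod 255):
  after byte 0 (0xB2): sum1=178, sum2=178
  after byte 1 (0xBC): sum1=111, sum2=34
  after byte 2 (0x03): sum1=114, sum2=148
  after byte 3 (0x78): sum1=234, sum2=127
Checksum = sum2·256 + sum1 = 127·256 + 234 = 32746 = 0x7FEA.

7FEA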